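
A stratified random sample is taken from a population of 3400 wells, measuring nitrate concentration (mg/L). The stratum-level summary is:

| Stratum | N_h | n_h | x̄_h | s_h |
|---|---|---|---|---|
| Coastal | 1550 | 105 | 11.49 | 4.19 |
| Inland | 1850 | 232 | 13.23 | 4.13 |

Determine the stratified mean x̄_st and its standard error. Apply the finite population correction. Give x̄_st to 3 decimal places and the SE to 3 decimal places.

x̄_st = Σ W_h x̄_h = (1550·11.49 + 1850·13.23)/3400 = 12.43676
V̂(x̄_st) = Σ W_h² (1 − n_h/N_h) s_h²/n_h, with W_h = N_h/N and N = 3400:
  stratum Coastal: (1550/3400)²·(1 − 105/1550)·4.19²/105 = 0.0323952
  stratum Inland: (1850/3400)²·(1 − 232/1850)·4.13²/232 = 0.0190373
V̂(x̄_st) = 0.0514324
SE(x̄_st) = √0.0514324 = 0.226787

x̄_st ≈ 12.437, SE ≈ 0.227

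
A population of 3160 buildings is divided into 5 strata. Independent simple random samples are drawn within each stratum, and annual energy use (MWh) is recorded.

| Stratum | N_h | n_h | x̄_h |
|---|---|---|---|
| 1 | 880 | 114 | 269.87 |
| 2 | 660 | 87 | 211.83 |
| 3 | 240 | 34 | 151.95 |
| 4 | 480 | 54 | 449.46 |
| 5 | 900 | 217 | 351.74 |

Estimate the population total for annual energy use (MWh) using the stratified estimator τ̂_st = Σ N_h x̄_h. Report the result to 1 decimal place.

τ̂_st = Σ N_h x̄_h = 880·269.87 + 660·211.83 + 240·151.95 + 480·449.46 + 900·351.74 = 946068.2

τ̂_st ≈ 946068.2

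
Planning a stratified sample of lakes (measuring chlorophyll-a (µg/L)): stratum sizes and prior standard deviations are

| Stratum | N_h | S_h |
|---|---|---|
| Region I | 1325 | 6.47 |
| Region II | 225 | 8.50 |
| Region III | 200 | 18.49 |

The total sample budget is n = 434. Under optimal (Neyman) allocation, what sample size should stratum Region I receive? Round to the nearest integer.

262

Neyman allocation: n_h = n · N_h S_h / Σ N_i S_i, with n = 434.
  stratum Region I: N_h·S_h = 1325·6.47 = 8572.75
  stratum Region II: N_h·S_h = 225·8.50 = 1912.50
  stratum Region III: N_h·S_h = 200·18.49 = 3698.00
Σ N_h S_h = 14183.25
n for stratum Region I = 434·8572.75/14183.25 = 262.322 → 262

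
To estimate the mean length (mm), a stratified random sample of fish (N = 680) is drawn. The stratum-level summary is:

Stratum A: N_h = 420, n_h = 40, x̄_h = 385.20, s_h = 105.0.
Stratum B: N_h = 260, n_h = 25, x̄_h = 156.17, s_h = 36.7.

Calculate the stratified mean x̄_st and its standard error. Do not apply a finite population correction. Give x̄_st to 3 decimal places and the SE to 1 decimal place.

x̄_st = Σ W_h x̄_h = (420·385.20 + 260·156.17)/680 = 297.62971
V̂(x̄_st) = Σ W_h² s_h²/n_h, with W_h = N_h/N and N = 680:
  stratum A: (420/680)²·105.0²/40 = 105.148
  stratum B: (260/680)²·36.7²/25 = 7.87628
V̂(x̄_st) = 113.024
SE(x̄_st) = √113.024 = 10.6313

x̄_st ≈ 297.630, SE ≈ 10.6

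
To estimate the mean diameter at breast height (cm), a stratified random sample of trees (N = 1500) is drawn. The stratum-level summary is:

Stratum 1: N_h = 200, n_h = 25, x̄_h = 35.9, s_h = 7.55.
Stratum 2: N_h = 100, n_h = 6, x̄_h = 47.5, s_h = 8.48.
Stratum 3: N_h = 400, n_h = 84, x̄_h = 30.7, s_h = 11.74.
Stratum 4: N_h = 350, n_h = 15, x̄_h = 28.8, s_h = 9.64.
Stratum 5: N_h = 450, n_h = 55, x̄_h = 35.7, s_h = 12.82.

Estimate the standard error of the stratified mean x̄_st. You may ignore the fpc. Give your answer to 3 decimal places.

V̂(x̄_st) = Σ W_h² s_h²/n_h, with W_h = N_h/N and N = 1500:
  stratum 1: (200/1500)²·7.55²/25 = 0.0405351
  stratum 2: (100/1500)²·8.48²/6 = 0.053267
  stratum 3: (400/1500)²·11.74²/84 = 0.116679
  stratum 4: (350/1500)²·9.64²/15 = 0.3373
  stratum 5: (450/1500)²·12.82²/55 = 0.26894
V̂(x̄_st) = 0.816722
SE(x̄_st) = √0.816722 = 0.903727

SE(x̄_st) ≈ 0.904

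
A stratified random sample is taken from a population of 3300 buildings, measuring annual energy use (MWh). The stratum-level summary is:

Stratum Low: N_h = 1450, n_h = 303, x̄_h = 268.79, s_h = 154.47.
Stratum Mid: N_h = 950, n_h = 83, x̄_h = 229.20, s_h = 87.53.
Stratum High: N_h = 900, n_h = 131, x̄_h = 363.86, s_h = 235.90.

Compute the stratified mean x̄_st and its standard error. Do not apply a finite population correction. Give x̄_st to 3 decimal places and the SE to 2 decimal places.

x̄_st ≈ 283.321, SE ≈ 7.38

x̄_st = Σ W_h x̄_h = (1450·268.79 + 950·229.20 + 900·363.86)/3300 = 283.32106
V̂(x̄_st) = Σ W_h² s_h²/n_h, with W_h = N_h/N and N = 3300:
  stratum Low: (1450/3300)²·154.47²/303 = 15.2039
  stratum Mid: (950/3300)²·87.53²/83 = 7.64989
  stratum High: (900/3300)²·235.90²/131 = 31.5967
V̂(x̄_st) = 54.4504
SE(x̄_st) = √54.4504 = 7.37905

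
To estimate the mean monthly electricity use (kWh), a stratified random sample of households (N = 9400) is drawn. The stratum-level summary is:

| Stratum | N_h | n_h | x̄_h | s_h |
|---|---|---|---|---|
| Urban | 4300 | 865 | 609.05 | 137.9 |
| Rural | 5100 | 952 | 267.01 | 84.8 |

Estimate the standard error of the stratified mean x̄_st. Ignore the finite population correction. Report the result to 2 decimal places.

SE(x̄_st) ≈ 2.61

V̂(x̄_st) = Σ W_h² s_h²/n_h, with W_h = N_h/N and N = 9400:
  stratum Urban: (4300/9400)²·137.9²/865 = 4.60038
  stratum Rural: (5100/9400)²·84.8²/952 = 2.22351
V̂(x̄_st) = 6.82389
SE(x̄_st) = √6.82389 = 2.61226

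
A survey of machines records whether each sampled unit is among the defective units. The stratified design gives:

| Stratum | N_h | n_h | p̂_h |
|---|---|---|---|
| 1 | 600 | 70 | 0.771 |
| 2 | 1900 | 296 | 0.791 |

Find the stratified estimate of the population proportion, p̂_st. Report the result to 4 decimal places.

N = 2500; stratum weights W_h = N_h/N.
p̂_st = Σ W_h p̂_h = (600·0.771 + 1900·0.791)/2500 = 0.78620

p̂_st ≈ 0.7862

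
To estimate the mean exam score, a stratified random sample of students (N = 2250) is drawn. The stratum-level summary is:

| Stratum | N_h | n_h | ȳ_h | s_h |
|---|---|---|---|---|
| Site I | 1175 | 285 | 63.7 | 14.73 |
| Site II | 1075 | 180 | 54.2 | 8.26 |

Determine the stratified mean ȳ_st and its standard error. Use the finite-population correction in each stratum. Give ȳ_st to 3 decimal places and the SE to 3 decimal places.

ȳ_st ≈ 59.161, SE ≈ 0.479

ȳ_st = Σ W_h ȳ_h = (1175·63.7 + 1075·54.2)/2250 = 59.16111
V̂(ȳ_st) = Σ W_h² (1 − n_h/N_h) s_h²/n_h, with W_h = N_h/N and N = 2250:
  stratum Site I: (1175/2250)²·(1 − 285/1175)·14.73²/285 = 0.157262
  stratum Site II: (1075/2250)²·(1 − 180/1075)·8.26²/180 = 0.0720367
V̂(ȳ_st) = 0.229299
SE(ȳ_st) = √0.229299 = 0.478851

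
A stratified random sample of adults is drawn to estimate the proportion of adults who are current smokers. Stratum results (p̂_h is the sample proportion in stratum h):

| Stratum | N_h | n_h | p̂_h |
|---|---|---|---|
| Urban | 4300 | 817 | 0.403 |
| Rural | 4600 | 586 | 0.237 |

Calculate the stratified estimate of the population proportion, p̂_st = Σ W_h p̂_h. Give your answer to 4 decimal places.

N = 8900; stratum weights W_h = N_h/N.
p̂_st = Σ W_h p̂_h = (4300·0.403 + 4600·0.237)/8900 = 0.31720

p̂_st ≈ 0.3172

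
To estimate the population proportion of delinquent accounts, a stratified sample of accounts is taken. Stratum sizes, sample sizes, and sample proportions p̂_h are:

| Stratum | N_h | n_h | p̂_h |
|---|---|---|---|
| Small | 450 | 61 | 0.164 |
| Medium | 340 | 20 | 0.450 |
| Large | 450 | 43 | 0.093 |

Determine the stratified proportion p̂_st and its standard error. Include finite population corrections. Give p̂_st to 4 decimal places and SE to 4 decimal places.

p̂_st ≈ 0.2167, SE ≈ 0.0377

N = 1240; stratum weights W_h = N_h/N.
p̂_st = Σ W_h p̂_h = (450·0.164 + 340·0.450 + 450·0.093)/1240 = 0.21665
V̂(p̂_st) = Σ W_h² (1 − n_h/N_h) p̂_h(1−p̂_h)/(n_h−1):
  stratum Small: (450/1240)²·(1 − 61/450)·0.164·0.836/60 = 0.000260146
  stratum Medium: (340/1240)²·(1 − 20/340)·0.450·0.550/19 = 0.000921737
  stratum Large: (450/1240)²·(1 − 43/450)·0.093·0.907/42 = 0.000239224
V̂(p̂_st) = 0.00142111; SE = √V̂ = 0.0376976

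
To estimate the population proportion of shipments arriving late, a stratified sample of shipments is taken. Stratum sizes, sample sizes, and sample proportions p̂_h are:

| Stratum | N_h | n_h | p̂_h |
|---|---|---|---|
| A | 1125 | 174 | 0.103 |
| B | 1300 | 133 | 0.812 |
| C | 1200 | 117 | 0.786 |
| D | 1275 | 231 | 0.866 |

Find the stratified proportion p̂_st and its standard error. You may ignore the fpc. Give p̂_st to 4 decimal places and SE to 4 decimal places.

N = 4900; stratum weights W_h = N_h/N.
p̂_st = Σ W_h p̂_h = (1125·0.103 + 1300·0.812 + 1200·0.786 + 1275·0.866)/4900 = 0.65690
V̂(p̂_st) = Σ W_h² p̂_h(1−p̂_h)/(n_h−1):
  stratum A: (1125/4900)²·0.103·0.897/173 = 2.81512e-05
  stratum B: (1300/4900)²·0.812·0.188/132 = 8.14019e-05
  stratum C: (1200/4900)²·0.786·0.214/116 = 8.69658e-05
  stratum D: (1275/4900)²·0.866·0.134/230 = 3.41604e-05
V̂(p̂_st) = 0.000230679; SE = √V̂ = 0.0151881

p̂_st ≈ 0.6569, SE ≈ 0.0152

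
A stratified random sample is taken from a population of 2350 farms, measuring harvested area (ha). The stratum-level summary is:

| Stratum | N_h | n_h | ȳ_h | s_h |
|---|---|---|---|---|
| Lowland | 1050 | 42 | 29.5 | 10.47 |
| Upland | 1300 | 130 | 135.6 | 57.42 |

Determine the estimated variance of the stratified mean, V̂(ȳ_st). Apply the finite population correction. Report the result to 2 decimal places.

V̂(ȳ_st) ≈ 7.49

V̂(ȳ_st) = Σ W_h² (1 − n_h/N_h) s_h²/n_h, with W_h = N_h/N and N = 2350:
  stratum Lowland: (1050/2350)²·(1 − 42/1050)·10.47²/42 = 0.500217
  stratum Upland: (1300/2350)²·(1 − 130/1300)·57.42²/130 = 6.98516
V̂(ȳ_st) = 7.48538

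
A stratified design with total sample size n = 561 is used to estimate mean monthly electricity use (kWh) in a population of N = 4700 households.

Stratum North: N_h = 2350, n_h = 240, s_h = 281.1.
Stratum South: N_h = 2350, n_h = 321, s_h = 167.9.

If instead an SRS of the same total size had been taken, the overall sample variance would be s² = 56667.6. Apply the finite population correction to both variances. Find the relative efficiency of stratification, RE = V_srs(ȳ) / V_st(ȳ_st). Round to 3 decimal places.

RE ≈ 0.958

V̂(ȳ_st) = Σ W_h² (1 − n_h/N_h) s_h²/n_h, with W_h = N_h/N and N = 4700:
  stratum North: (2350/4700)²·(1 − 240/2350)·281.1²/240 = 73.9035
  stratum South: (2350/4700)²·(1 − 321/2350)·167.9²/321 = 18.9562
V_st = 92.8597
V_srs = (1 − 561/4700)·56667.6/561 = 88.9548
Relative efficiency = V_srs / V_st = 88.9548/92.8597 = 0.9579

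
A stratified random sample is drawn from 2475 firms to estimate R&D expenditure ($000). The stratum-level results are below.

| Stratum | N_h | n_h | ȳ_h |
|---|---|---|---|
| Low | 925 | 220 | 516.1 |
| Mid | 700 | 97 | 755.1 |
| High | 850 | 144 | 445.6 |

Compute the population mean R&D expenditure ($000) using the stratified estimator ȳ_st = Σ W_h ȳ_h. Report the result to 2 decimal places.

N = Σ N_h = 2475. Stratum weights W_h = N_h/N.
ȳ_st = (925·516.1 + 700·755.1 + 850·445.6) / 2475 = 559.4838

ȳ_st ≈ 559.48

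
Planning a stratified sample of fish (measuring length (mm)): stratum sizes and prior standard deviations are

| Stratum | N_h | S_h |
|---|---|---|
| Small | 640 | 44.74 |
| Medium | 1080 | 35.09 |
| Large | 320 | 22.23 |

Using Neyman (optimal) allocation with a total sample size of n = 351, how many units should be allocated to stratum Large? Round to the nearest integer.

34

Neyman allocation: n_h = n · N_h S_h / Σ N_i S_i, with n = 351.
  stratum Small: N_h·S_h = 640·44.74 = 28633.60
  stratum Medium: N_h·S_h = 1080·35.09 = 37897.20
  stratum Large: N_h·S_h = 320·22.23 = 7113.60
Σ N_h S_h = 73644.40
n for stratum Large = 351·7113.60/73644.40 = 33.904 → 34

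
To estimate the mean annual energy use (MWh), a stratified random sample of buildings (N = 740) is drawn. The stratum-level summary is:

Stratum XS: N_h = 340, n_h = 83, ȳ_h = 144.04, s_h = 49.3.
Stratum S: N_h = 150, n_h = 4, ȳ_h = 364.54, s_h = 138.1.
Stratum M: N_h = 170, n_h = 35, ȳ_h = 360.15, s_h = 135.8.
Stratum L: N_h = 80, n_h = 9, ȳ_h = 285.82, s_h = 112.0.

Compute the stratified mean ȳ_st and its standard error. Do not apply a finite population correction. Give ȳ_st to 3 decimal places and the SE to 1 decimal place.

ȳ_st = Σ W_h ȳ_h = (340·144.04 + 150·364.54 + 170·360.15 + 80·285.82)/740 = 253.71041
V̂(ȳ_st) = Σ W_h² s_h²/n_h, with W_h = N_h/N and N = 740:
  stratum XS: (340/740)²·49.3²/83 = 6.18173
  stratum S: (150/740)²·138.1²/4 = 195.905
  stratum M: (170/740)²·135.8²/35 = 27.8078
  stratum L: (80/740)²·112.0²/9 = 16.2896
V̂(ȳ_st) = 246.184
SE(ȳ_st) = √246.184 = 15.6903

ȳ_st ≈ 253.710, SE ≈ 15.7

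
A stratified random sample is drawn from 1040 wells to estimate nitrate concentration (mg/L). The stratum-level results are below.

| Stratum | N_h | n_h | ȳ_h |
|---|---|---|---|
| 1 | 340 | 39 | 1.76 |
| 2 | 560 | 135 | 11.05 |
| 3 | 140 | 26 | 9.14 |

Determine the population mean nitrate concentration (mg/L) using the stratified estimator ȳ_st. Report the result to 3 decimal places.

N = Σ N_h = 1040. Stratum weights W_h = N_h/N.
ȳ_st = (340·1.76 + 560·11.05 + 140·9.14) / 1040 = 7.75577

ȳ_st ≈ 7.756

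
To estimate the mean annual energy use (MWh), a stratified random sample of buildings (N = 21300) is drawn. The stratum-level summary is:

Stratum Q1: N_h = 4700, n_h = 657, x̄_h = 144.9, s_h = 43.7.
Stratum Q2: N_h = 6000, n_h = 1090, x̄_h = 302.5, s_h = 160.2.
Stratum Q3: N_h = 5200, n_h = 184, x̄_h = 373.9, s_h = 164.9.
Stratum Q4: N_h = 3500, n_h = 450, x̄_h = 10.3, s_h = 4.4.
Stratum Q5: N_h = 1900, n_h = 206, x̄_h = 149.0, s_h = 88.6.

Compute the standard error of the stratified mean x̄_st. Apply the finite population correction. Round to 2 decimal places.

V̂(x̄_st) = Σ W_h² (1 − n_h/N_h) s_h²/n_h, with W_h = N_h/N and N = 21300:
  stratum Q1: (4700/21300)²·(1 − 657/4700)·43.7²/657 = 0.121742
  stratum Q2: (6000/21300)²·(1 − 1090/6000)·160.2²/1090 = 1.52888
  stratum Q3: (5200/21300)²·(1 − 184/5200)·164.9²/184 = 8.49621
  stratum Q4: (3500/21300)²·(1 − 450/3500)·4.4²/450 = 0.00101228
  stratum Q5: (1900/21300)²·(1 − 206/1900)·88.6²/206 = 0.270339
V̂(x̄_st) = 10.4182
SE(x̄_st) = √10.4182 = 3.22772

SE(x̄_st) ≈ 3.23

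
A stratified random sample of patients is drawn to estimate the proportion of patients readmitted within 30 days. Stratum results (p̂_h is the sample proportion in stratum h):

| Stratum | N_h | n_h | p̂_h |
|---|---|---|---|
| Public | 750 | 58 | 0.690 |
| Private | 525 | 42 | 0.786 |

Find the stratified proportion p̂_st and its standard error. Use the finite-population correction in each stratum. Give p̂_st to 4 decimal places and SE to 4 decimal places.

p̂_st ≈ 0.7295, SE ≈ 0.0429

N = 1275; stratum weights W_h = N_h/N.
p̂_st = Σ W_h p̂_h = (750·0.690 + 525·0.786)/1275 = 0.72953
V̂(p̂_st) = Σ W_h² (1 − n_h/N_h) p̂_h(1−p̂_h)/(n_h−1):
  stratum Public: (750/1275)²·(1 − 58/750)·0.690·0.310/57 = 0.00119807
  stratum Private: (525/1275)²·(1 − 42/525)·0.786·0.214/41 = 0.000639939
V̂(p̂_st) = 0.00183801; SE = √V̂ = 0.042872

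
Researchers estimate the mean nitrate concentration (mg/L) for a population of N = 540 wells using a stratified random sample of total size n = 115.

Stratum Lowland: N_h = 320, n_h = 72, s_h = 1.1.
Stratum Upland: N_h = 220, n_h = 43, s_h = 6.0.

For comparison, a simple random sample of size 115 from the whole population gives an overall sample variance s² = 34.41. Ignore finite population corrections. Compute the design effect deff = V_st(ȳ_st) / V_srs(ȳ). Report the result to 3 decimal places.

V̂(ȳ_st) = Σ W_h² s_h²/n_h, with W_h = N_h/N and N = 540:
  stratum Lowland: (320/540)²·1.1²/72 = 0.00590154
  stratum Upland: (220/540)²·6.0²/43 = 0.138961
V_st = 0.144862
V_srs = s²/n = 34.41/115 = 0.299217
deff = V_st / V_srs = 0.144862/0.299217 = 0.4841

deff ≈ 0.484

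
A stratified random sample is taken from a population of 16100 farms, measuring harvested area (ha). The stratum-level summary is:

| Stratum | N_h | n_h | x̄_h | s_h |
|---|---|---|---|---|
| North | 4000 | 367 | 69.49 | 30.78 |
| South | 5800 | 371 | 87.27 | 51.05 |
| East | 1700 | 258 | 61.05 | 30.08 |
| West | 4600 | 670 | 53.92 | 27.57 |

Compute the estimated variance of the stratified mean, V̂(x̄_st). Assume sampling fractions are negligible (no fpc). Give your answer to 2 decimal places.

V̂(x̄_st) ≈ 1.20

V̂(x̄_st) = Σ W_h² s_h²/n_h, with W_h = N_h/N and N = 16100:
  stratum North: (4000/16100)²·30.78²/367 = 0.159345
  stratum South: (5800/16100)²·51.05²/371 = 0.911637
  stratum East: (1700/16100)²·30.08²/258 = 0.0391005
  stratum West: (4600/16100)²·27.57²/670 = 0.092611
V̂(x̄_st) = 1.20269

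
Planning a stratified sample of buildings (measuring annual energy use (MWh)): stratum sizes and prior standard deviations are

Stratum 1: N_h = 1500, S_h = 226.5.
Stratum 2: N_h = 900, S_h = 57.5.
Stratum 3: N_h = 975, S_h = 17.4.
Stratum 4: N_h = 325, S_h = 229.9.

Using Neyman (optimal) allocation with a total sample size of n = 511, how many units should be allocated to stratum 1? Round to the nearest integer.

359

Neyman allocation: n_h = n · N_h S_h / Σ N_i S_i, with n = 511.
  stratum 1: N_h·S_h = 1500·226.5 = 339750.00
  stratum 2: N_h·S_h = 900·57.5 = 51750.00
  stratum 3: N_h·S_h = 975·17.4 = 16965.00
  stratum 4: N_h·S_h = 325·229.9 = 74717.50
Σ N_h S_h = 483182.50
n for stratum 1 = 511·339750.00/483182.50 = 359.310 → 359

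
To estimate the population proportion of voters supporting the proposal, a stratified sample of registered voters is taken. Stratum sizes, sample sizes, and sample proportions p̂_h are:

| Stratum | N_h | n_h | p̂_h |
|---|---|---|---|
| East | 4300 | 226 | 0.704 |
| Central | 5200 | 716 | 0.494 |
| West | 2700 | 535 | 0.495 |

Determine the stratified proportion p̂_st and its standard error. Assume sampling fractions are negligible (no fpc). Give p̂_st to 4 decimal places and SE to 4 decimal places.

p̂_st ≈ 0.5682, SE ≈ 0.0142

N = 12200; stratum weights W_h = N_h/N.
p̂_st = Σ W_h p̂_h = (4300·0.704 + 5200·0.494 + 2700·0.495)/12200 = 0.56824
V̂(p̂_st) = Σ W_h² p̂_h(1−p̂_h)/(n_h−1):
  stratum East: (4300/12200)²·0.704·0.296/225 = 0.000115053
  stratum Central: (5200/12200)²·0.494·0.506/715 = 6.35124e-05
  stratum West: (2700/12200)²·0.495·0.505/534 = 2.29278e-05
V̂(p̂_st) = 0.000201494; SE = √V̂ = 0.0141948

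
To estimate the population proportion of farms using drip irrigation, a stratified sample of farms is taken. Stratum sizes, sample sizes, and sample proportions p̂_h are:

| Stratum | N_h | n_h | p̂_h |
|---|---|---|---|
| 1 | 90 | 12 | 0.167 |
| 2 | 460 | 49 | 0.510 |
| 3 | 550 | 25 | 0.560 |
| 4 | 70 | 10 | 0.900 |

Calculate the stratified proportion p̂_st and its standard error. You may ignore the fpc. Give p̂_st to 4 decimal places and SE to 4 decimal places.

N = 1170; stratum weights W_h = N_h/N.
p̂_st = Σ W_h p̂_h = (90·0.167 + 460·0.510 + 550·0.560 + 70·0.900)/1170 = 0.53045
V̂(p̂_st) = Σ W_h² p̂_h(1−p̂_h)/(n_h−1):
  stratum 1: (90/1170)²·0.167·0.833/11 = 7.48311e-05
  stratum 2: (460/1170)²·0.510·0.490/48 = 0.000804765
  stratum 3: (550/1170)²·0.560·0.440/24 = 0.00226873
  stratum 4: (70/1170)²·0.900·0.100/9 = 3.57952e-05
V̂(p̂_st) = 0.00318412; SE = √V̂ = 0.056428

p̂_st ≈ 0.5305, SE ≈ 0.0564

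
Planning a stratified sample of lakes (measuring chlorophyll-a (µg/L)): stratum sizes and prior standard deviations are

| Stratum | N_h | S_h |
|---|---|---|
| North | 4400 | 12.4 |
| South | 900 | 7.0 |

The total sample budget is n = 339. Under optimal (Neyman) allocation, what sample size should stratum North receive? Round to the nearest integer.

Neyman allocation: n_h = n · N_h S_h / Σ N_i S_i, with n = 339.
  stratum North: N_h·S_h = 4400·12.4 = 54560.00
  stratum South: N_h·S_h = 900·7.0 = 6300.00
Σ N_h S_h = 60860.00
n for stratum North = 339·54560.00/60860.00 = 303.908 → 304

304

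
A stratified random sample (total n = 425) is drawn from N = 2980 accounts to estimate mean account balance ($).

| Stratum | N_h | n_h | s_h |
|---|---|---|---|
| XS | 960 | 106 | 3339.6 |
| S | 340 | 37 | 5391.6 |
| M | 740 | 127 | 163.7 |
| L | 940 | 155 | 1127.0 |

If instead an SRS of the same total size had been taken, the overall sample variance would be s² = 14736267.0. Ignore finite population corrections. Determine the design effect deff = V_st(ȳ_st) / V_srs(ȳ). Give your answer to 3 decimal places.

V̂(ȳ_st) = Σ W_h² s_h²/n_h, with W_h = N_h/N and N = 2980:
  stratum XS: (960/2980)²·3339.6²/106 = 10919.3
  stratum S: (340/2980)²·5391.6²/37 = 10227.3
  stratum M: (740/2980)²·163.7²/127 = 13.0114
  stratum L: (940/2980)²·1127.0²/155 = 815.341
V_st = 21974.9
V_srs = s²/n = 14736267.0/425 = 34673.6
deff = V_st / V_srs = 21974.9/34673.6 = 0.6338

deff ≈ 0.634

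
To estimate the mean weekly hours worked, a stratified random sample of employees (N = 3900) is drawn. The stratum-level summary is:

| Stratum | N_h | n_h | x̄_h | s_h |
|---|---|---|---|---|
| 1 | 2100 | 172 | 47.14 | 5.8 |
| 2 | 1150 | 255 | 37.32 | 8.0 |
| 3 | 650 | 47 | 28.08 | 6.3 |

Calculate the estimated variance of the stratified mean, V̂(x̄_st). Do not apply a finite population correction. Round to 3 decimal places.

V̂(x̄_st) ≈ 0.102

V̂(x̄_st) = Σ W_h² s_h²/n_h, with W_h = N_h/N and N = 3900:
  stratum 1: (2100/3900)²·5.8²/172 = 0.056707
  stratum 2: (1150/3900)²·8.0²/255 = 0.0218226
  stratum 3: (650/3900)²·6.3²/47 = 0.0234574
V̂(x̄_st) = 0.101987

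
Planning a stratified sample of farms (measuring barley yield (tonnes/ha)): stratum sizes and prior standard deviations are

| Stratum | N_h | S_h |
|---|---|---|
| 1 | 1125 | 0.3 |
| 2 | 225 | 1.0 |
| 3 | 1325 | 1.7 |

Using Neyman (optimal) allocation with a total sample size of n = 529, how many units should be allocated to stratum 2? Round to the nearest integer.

42

Neyman allocation: n_h = n · N_h S_h / Σ N_i S_i, with n = 529.
  stratum 1: N_h·S_h = 1125·0.3 = 337.50
  stratum 2: N_h·S_h = 225·1.0 = 225.00
  stratum 3: N_h·S_h = 1325·1.7 = 2252.50
Σ N_h S_h = 2815.00
n for stratum 2 = 529·225.00/2815.00 = 42.282 → 42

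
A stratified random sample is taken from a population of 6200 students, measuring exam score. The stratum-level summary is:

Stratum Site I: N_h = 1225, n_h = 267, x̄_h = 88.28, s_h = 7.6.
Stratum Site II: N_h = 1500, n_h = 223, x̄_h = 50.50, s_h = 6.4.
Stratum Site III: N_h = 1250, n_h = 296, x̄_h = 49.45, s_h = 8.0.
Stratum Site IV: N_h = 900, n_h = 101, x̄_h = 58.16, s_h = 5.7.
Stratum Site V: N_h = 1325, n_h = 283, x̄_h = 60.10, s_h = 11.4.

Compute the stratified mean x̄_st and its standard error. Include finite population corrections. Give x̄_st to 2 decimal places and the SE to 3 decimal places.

x̄_st = Σ W_h x̄_h = (1225·88.28 + 1500·50.50 + 1250·49.45 + 900·58.16 + 1325·60.10)/6200 = 60.91645
V̂(x̄_st) = Σ W_h² (1 − n_h/N_h) s_h²/n_h, with W_h = N_h/N and N = 6200:
  stratum Site I: (1225/6200)²·(1 − 267/1225)·7.6²/267 = 0.00660441
  stratum Site II: (1500/6200)²·(1 − 223/1500)·6.4²/223 = 0.0091528
  stratum Site III: (1250/6200)²·(1 − 296/1250)·8.0²/296 = 0.00670754
  stratum Site IV: (900/6200)²·(1 − 101/900)·5.7²/101 = 0.00601775
  stratum Site V: (1325/6200)²·(1 − 283/1325)·11.4²/283 = 0.0164939
V̂(x̄_st) = 0.0449764
SE(x̄_st) = √0.0449764 = 0.212076

x̄_st ≈ 60.92, SE ≈ 0.212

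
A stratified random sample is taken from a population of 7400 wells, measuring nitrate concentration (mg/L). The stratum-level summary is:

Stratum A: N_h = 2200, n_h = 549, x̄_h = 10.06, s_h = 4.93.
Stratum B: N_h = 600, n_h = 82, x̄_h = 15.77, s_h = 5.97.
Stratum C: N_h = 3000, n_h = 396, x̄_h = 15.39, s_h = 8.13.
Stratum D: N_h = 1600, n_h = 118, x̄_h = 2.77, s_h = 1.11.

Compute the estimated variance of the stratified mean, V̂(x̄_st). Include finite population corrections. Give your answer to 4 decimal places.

V̂(x̄_st) ≈ 0.0297

V̂(x̄_st) = Σ W_h² (1 − n_h/N_h) s_h²/n_h, with W_h = N_h/N and N = 7400:
  stratum A: (2200/7400)²·(1 − 549/2200)·4.93²/549 = 0.00293649
  stratum B: (600/7400)²·(1 − 82/600)·5.97²/82 = 0.0024669
  stratum C: (3000/7400)²·(1 − 396/3000)·8.13²/396 = 0.0238114
  stratum D: (1600/7400)²·(1 − 118/1600)·1.11²/118 = 0.000452136
V̂(x̄_st) = 0.0296669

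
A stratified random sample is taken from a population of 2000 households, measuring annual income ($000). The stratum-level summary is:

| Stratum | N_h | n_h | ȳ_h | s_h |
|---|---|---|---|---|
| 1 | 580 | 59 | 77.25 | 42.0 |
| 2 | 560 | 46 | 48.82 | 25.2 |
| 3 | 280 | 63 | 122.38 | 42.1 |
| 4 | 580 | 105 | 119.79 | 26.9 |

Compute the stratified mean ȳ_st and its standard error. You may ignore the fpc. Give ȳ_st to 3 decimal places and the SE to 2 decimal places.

ȳ_st ≈ 87.944, SE ≈ 2.17

ȳ_st = Σ W_h ȳ_h = (580·77.25 + 560·48.82 + 280·122.38 + 580·119.79)/2000 = 87.94440
V̂(ȳ_st) = Σ W_h² s_h²/n_h, with W_h = N_h/N and N = 2000:
  stratum 1: (580/2000)²·42.0²/59 = 2.51445
  stratum 2: (560/2000)²·25.2²/46 = 1.08233
  stratum 3: (280/2000)²·42.1²/63 = 0.551416
  stratum 4: (580/2000)²·26.9²/105 = 0.579577
V̂(ȳ_st) = 4.72777
SE(ȳ_st) = √4.72777 = 2.17434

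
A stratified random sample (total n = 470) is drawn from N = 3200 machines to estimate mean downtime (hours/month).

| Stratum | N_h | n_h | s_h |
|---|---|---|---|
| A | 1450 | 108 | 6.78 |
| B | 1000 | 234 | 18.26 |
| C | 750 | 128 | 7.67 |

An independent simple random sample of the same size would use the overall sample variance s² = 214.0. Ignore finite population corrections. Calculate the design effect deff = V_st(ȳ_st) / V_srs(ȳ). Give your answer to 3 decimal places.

deff ≈ 0.553

V̂(ȳ_st) = Σ W_h² s_h²/n_h, with W_h = N_h/N and N = 3200:
  stratum A: (1450/3200)²·6.78²/108 = 0.087392
  stratum B: (1000/3200)²·18.26²/234 = 0.139151
  stratum C: (750/3200)²·7.67²/128 = 0.0252466
V_st = 0.251789
V_srs = s²/n = 214.0/470 = 0.455319
deff = V_st / V_srs = 0.251789/0.455319 = 0.5530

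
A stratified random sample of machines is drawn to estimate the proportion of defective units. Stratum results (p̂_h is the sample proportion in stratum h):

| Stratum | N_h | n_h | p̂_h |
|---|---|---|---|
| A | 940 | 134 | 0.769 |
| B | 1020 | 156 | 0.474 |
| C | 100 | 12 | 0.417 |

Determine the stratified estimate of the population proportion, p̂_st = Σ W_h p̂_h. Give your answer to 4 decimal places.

N = 2060; stratum weights W_h = N_h/N.
p̂_st = Σ W_h p̂_h = (940·0.769 + 1020·0.474 + 100·0.417)/2060 = 0.60584

p̂_st ≈ 0.6058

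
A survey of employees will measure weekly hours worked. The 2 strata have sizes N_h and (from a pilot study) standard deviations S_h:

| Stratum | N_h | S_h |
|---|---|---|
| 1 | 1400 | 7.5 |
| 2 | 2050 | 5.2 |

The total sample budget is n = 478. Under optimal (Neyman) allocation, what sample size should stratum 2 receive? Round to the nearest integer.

Neyman allocation: n_h = n · N_h S_h / Σ N_i S_i, with n = 478.
  stratum 1: N_h·S_h = 1400·7.5 = 10500.00
  stratum 2: N_h·S_h = 2050·5.2 = 10660.00
Σ N_h S_h = 21160.00
n for stratum 2 = 478·10660.00/21160.00 = 240.807 → 241

241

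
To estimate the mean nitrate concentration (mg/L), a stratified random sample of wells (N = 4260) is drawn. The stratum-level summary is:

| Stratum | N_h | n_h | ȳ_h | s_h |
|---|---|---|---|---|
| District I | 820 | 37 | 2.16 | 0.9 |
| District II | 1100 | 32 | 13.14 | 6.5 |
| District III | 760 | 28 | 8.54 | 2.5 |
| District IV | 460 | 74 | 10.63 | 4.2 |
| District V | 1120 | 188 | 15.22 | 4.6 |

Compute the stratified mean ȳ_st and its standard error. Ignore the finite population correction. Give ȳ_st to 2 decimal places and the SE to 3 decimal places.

ȳ_st = Σ W_h ȳ_h = (820·2.16 + 1100·13.14 + 760·8.54 + 460·10.63 + 1120·15.22)/4260 = 10.48164
V̂(ȳ_st) = Σ W_h² s_h²/n_h, with W_h = N_h/N and N = 4260:
  stratum District I: (820/4260)²·0.9²/37 = 0.000811132
  stratum District II: (1100/4260)²·6.5²/32 = 0.0880325
  stratum District III: (760/4260)²·2.5²/28 = 0.00710444
  stratum District IV: (460/4260)²·4.2²/74 = 0.00277948
  stratum District V: (1120/4260)²·4.6²/188 = 0.00777991
V̂(ȳ_st) = 0.106507
SE(ȳ_st) = √0.106507 = 0.326355

ȳ_st ≈ 10.48, SE ≈ 0.326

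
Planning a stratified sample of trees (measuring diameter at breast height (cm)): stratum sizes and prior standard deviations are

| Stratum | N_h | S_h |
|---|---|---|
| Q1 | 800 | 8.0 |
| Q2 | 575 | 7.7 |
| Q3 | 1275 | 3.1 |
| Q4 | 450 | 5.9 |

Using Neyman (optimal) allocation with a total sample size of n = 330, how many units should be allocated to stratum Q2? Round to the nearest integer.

84

Neyman allocation: n_h = n · N_h S_h / Σ N_i S_i, with n = 330.
  stratum Q1: N_h·S_h = 800·8.0 = 6400.00
  stratum Q2: N_h·S_h = 575·7.7 = 4427.50
  stratum Q3: N_h·S_h = 1275·3.1 = 3952.50
  stratum Q4: N_h·S_h = 450·5.9 = 2655.00
Σ N_h S_h = 17435.00
n for stratum Q2 = 330·4427.50/17435.00 = 83.801 → 84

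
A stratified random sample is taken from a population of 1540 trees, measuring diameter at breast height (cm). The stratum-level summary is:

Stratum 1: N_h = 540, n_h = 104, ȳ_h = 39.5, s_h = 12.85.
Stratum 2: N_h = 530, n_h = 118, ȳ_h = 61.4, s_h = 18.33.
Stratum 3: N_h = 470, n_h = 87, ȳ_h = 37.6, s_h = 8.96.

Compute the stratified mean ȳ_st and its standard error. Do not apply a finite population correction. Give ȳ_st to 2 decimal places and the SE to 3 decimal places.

ȳ_st ≈ 46.46, SE ≈ 0.786

ȳ_st = Σ W_h ȳ_h = (540·39.5 + 530·61.4 + 470·37.6)/1540 = 46.45714
V̂(ȳ_st) = Σ W_h² s_h²/n_h, with W_h = N_h/N and N = 1540:
  stratum 1: (540/1540)²·12.85²/104 = 0.195218
  stratum 2: (530/1540)²·18.33²/118 = 0.337251
  stratum 3: (470/1540)²·8.96²/87 = 0.085951
V̂(ȳ_st) = 0.61842
SE(ȳ_st) = √0.61842 = 0.786397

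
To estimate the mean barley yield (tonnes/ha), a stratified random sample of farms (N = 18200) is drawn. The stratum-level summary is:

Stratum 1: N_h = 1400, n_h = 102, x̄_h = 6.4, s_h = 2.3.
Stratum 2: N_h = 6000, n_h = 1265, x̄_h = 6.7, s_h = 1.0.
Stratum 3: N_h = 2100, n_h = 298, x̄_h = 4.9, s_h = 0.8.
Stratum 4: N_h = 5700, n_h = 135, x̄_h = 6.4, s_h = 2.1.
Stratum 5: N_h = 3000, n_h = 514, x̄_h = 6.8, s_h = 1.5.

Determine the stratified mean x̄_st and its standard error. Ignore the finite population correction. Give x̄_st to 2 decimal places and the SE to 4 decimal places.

x̄_st = Σ W_h x̄_h = (1400·6.4 + 6000·6.7 + 2100·4.9 + 5700·6.4 + 3000·6.8)/18200 = 6.39176
V̂(x̄_st) = Σ W_h² s_h²/n_h, with W_h = N_h/N and N = 18200:
  stratum 1: (1400/18200)²·2.3²/102 = 0.00030688
  stratum 2: (6000/18200)²·1.0²/1265 = 8.5915e-05
  stratum 3: (2100/18200)²·0.8²/298 = 2.8593e-05
  stratum 4: (5700/18200)²·2.1²/135 = 0.00320414
  stratum 5: (3000/18200)²·1.5²/514 = 0.000118938
V̂(x̄_st) = 0.00374447
SE(x̄_st) = √0.00374447 = 0.0611921

x̄_st ≈ 6.39, SE ≈ 0.0612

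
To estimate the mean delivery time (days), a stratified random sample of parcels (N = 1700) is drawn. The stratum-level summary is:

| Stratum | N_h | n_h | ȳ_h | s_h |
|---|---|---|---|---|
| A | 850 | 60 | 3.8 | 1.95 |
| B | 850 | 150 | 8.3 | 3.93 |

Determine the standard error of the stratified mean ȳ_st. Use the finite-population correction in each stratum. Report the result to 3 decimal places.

SE(ȳ_st) ≈ 0.190

V̂(ȳ_st) = Σ W_h² (1 − n_h/N_h) s_h²/n_h, with W_h = N_h/N and N = 1700:
  stratum A: (850/1700)²·(1 − 60/850)·1.95²/60 = 0.0147254
  stratum B: (850/1700)²·(1 − 150/850)·3.93²/150 = 0.0211989
V̂(ȳ_st) = 0.0359242
SE(ȳ_st) = √0.0359242 = 0.189537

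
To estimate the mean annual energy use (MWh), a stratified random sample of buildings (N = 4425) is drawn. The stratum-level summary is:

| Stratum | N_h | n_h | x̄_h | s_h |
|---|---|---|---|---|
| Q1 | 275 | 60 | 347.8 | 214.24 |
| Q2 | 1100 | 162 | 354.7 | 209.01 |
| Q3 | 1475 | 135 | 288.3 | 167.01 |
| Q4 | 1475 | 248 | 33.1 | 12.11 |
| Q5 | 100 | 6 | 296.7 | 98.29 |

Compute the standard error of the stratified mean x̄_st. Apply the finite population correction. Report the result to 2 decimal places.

V̂(x̄_st) = Σ W_h² (1 − n_h/N_h) s_h²/n_h, with W_h = N_h/N and N = 4425:
  stratum Q1: (275/4425)²·(1 − 60/275)·214.24²/60 = 2.30991
  stratum Q2: (1100/4425)²·(1 − 162/1100)·209.01²/162 = 14.2098
  stratum Q3: (1475/4425)²·(1 − 135/1475)·167.01²/135 = 20.8555
  stratum Q4: (1475/4425)²·(1 − 248/1475)·12.11²/248 = 0.0546571
  stratum Q5: (100/4425)²·(1 − 6/100)·98.29²/6 = 0.772981
V̂(x̄_st) = 38.2029
SE(x̄_st) = √38.2029 = 6.18085

SE(x̄_st) ≈ 6.18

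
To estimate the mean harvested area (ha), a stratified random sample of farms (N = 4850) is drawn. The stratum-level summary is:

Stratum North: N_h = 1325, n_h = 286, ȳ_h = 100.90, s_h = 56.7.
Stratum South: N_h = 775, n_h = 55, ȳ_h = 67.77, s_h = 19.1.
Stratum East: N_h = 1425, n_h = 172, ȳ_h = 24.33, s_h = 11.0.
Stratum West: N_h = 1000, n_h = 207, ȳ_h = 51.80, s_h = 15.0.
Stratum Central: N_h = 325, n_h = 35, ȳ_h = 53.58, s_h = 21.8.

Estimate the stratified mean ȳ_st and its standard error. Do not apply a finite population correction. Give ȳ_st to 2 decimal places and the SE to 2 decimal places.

ȳ_st ≈ 59.81, SE ≈ 1.08

ȳ_st = Σ W_h ȳ_h = (1325·100.90 + 775·67.77 + 1425·24.33 + 1000·51.80 + 325·53.58)/4850 = 59.81402
V̂(ȳ_st) = Σ W_h² s_h²/n_h, with W_h = N_h/N and N = 4850:
  stratum North: (1325/4850)²·56.7²/286 = 0.838974
  stratum South: (775/4850)²·19.1²/55 = 0.169365
  stratum East: (1425/4850)²·11.0²/172 = 0.06073
  stratum West: (1000/4850)²·15.0²/207 = 0.0462092
  stratum Central: (325/4850)²·21.8²/35 = 0.0609717
V̂(ȳ_st) = 1.17625
SE(ȳ_st) = √1.17625 = 1.08455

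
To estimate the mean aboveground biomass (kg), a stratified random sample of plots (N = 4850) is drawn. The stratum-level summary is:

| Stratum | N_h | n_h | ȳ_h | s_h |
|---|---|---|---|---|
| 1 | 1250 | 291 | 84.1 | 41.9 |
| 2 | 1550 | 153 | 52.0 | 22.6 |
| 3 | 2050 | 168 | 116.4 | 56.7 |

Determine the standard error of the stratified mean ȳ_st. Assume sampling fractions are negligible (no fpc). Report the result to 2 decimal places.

SE(ȳ_st) ≈ 2.04

V̂(ȳ_st) = Σ W_h² s_h²/n_h, with W_h = N_h/N and N = 4850:
  stratum 1: (1250/4850)²·41.9²/291 = 0.400748
  stratum 2: (1550/4850)²·22.6²/153 = 0.340962
  stratum 3: (2050/4850)²·56.7²/168 = 3.41886
V̂(ȳ_st) = 4.16057
SE(ȳ_st) = √4.16057 = 2.03975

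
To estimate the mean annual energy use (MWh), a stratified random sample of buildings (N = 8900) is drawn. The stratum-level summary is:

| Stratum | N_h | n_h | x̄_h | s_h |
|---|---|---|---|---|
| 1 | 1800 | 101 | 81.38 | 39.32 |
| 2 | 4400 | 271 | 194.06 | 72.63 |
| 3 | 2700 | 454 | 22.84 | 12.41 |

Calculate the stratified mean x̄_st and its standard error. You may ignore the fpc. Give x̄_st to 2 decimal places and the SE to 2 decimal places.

x̄_st = Σ W_h x̄_h = (1800·81.38 + 4400·194.06 + 2700·22.84)/8900 = 119.32764
V̂(x̄_st) = Σ W_h² s_h²/n_h, with W_h = N_h/N and N = 8900:
  stratum 1: (1800/8900)²·39.32²/101 = 0.626139
  stratum 2: (4400/8900)²·72.63²/271 = 4.7576
  stratum 3: (2700/8900)²·12.41²/454 = 0.0312202
V̂(x̄_st) = 5.41496
SE(x̄_st) = √5.41496 = 2.32701

x̄_st ≈ 119.33, SE ≈ 2.33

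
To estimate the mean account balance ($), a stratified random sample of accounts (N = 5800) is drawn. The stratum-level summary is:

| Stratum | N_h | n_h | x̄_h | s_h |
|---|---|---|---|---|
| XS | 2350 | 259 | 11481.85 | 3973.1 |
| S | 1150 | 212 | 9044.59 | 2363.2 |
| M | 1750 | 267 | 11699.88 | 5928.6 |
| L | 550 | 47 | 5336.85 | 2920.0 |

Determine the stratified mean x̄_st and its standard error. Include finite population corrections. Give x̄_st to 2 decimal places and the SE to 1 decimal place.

x̄_st ≈ 10481.67, SE ≈ 146.3

x̄_st = Σ W_h x̄_h = (2350·11481.85 + 1150·9044.59 + 1750·11699.88 + 550·5336.85)/5800 = 10481.66957
V̂(x̄_st) = Σ W_h² (1 − n_h/N_h) s_h²/n_h, with W_h = N_h/N and N = 5800:
  stratum XS: (2350/5800)²·(1 − 259/2350)·3973.1²/259 = 8902.77
  stratum S: (1150/5800)²·(1 − 212/1150)·2363.2²/212 = 844.714
  stratum M: (1750/5800)²·(1 − 267/1750)·5928.6²/267 = 10155.8
  stratum L: (550/5800)²·(1 − 47/550)·2920.0²/47 = 1491.91
V̂(x̄_st) = 21395.2
SE(x̄_st) = √21395.2 = 146.271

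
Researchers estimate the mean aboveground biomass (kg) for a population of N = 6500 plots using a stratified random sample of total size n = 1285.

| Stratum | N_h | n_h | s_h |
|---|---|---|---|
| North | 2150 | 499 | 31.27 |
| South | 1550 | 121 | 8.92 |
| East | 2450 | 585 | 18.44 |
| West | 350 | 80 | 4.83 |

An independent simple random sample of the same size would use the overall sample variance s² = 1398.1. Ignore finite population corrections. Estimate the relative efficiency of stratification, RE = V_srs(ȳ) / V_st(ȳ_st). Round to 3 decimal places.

RE ≈ 3.246

V̂(ȳ_st) = Σ W_h² s_h²/n_h, with W_h = N_h/N and N = 6500:
  stratum North: (2150/6500)²·31.27²/499 = 0.21439
  stratum South: (1550/6500)²·8.92²/121 = 0.0373922
  stratum East: (2450/6500)²·18.44²/585 = 0.0825793
  stratum West: (350/6500)²·4.83²/80 = 0.0008455
V_st = 0.335207
V_srs = s²/n = 1398.1/1285 = 1.08802
Relative efficiency = V_srs / V_st = 1.08802/0.335207 = 3.2458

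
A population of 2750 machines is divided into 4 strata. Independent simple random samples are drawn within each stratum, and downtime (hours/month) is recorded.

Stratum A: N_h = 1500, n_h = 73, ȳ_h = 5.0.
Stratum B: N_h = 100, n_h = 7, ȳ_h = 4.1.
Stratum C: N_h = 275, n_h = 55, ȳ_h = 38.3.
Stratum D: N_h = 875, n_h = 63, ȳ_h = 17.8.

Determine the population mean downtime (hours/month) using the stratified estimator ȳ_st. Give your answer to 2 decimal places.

N = Σ N_h = 2750. Stratum weights W_h = N_h/N.
ȳ_st = (1500·5.0 + 100·4.1 + 275·38.3 + 875·17.8) / 2750 = 12.3700

ȳ_st ≈ 12.37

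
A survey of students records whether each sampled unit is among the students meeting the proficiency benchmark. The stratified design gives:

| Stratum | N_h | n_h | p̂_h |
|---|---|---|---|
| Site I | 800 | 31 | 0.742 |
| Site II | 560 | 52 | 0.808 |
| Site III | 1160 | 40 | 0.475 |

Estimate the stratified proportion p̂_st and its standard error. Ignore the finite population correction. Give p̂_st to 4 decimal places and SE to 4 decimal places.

N = 2520; stratum weights W_h = N_h/N.
p̂_st = Σ W_h p̂_h = (800·0.742 + 560·0.808 + 1160·0.475)/2520 = 0.63376
V̂(p̂_st) = Σ W_h² p̂_h(1−p̂_h)/(n_h−1):
  stratum Site I: (800/2520)²·0.742·0.258/30 = 0.000643104
  stratum Site II: (560/2520)²·0.808·0.192/51 = 0.000150216
  stratum Site III: (1160/2520)²·0.475·0.525/39 = 0.00135489
V̂(p̂_st) = 0.00214821; SE = √V̂ = 0.0463488

p̂_st ≈ 0.6338, SE ≈ 0.0463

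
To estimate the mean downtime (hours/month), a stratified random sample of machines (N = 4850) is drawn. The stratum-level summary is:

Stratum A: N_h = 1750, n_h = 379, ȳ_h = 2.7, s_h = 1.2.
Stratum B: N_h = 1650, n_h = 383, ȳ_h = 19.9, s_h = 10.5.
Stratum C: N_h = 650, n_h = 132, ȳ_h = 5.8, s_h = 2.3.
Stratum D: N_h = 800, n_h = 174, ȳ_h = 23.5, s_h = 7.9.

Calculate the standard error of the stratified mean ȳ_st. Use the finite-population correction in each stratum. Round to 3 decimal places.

SE(ȳ_st) ≈ 0.185

V̂(ȳ_st) = Σ W_h² (1 − n_h/N_h) s_h²/n_h, with W_h = N_h/N and N = 4850:
  stratum A: (1750/4850)²·(1 − 379/1750)·1.2²/379 = 0.000387539
  stratum B: (1650/4850)²·(1 − 383/1650)·10.5²/383 = 0.0255833
  stratum C: (650/4850)²·(1 − 132/650)·2.3²/132 = 0.000573643
  stratum D: (800/4850)²·(1 − 174/800)·7.9²/174 = 0.00763635
V̂(ȳ_st) = 0.0341809
SE(ȳ_st) = √0.0341809 = 0.184881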